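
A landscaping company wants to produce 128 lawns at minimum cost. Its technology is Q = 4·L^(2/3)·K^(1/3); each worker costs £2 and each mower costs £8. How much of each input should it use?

L* = 64, K* = 8

Cost minimization requires the marginal rate of technical substitution to equal the input-price ratio: MP_L/MP_K = w/r.
Here MP_L/MP_K = (2/3)·(K/L)/(1/3) = 2·(K/L). Setting this equal to 2/8 = 0.25 gives K = 0.125L.
Substituting into Q = 128: 4·L^(2/3)·(0.125L)^(1/3) = 128.
Solving, L = 64 and K = 8.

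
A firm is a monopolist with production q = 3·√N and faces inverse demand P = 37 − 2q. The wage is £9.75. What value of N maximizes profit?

Marginal revenue from the inverse demand is MR = 37 − 4q.
The marginal product is MP_N = 1.5·N^(-1/2).
A monopolist hires until marginal revenue product equals the wage: MR·MP_N = w.
At N, q = 3·√N. Substituting and solving: (37 − 12·√N)·1.5·N^(-1/2) = 9.75 gives N = 4.

N* = 4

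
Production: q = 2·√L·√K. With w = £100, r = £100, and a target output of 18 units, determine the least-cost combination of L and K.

L* = 9, K* = 9

Cost minimization requires the marginal rate of technical substitution to equal the input-price ratio: MP_L/MP_K = w/r.
Here MP_L/MP_K = (1/2)·(K/L)/(1/2) = (K/L). Setting this equal to 100/100 = 1 gives K = L.
Substituting into q = 18: 2·L^(1/2)·(L)^(1/2) = 18.
Solving, L = 9 and K = 9.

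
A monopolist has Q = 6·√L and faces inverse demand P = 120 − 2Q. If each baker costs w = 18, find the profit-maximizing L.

L* = 16

Marginal revenue from the inverse demand is MR = 120 − 4Q.
The marginal product is MP_L = 3·L^(-1/2).
A monopolist hires until marginal revenue product equals the wage: MR·MP_L = w.
At L, Q = 6·√L. Substituting and solving: (120 − 24·√L)·3·L^(-1/2) = 18 gives L = 16.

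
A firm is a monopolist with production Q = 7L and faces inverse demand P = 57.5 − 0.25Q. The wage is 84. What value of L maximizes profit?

Marginal revenue from the inverse demand is MR = 57.5 − 0.5Q.
The marginal product is MP_L = 7.
A monopolist hires until marginal revenue product equals the wage: MR·MP_L = w.
(57.5 − 3.5L)·7 = 84, so L = 13.

L* = 13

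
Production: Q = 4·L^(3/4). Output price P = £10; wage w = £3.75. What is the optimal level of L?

MP_L = (3/4)·4·L^(-1/4) = 3·L^(-1/4).
Profit maximization for a price taker requires P·MP_L = w: 10·3·L^(-1/4) = 3.75.
So L^(-1/4) = 0.125, which gives L = 4096.

L* = 4096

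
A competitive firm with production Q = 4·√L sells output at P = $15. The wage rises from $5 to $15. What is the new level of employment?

L* = 4

From P·MP_L = w with MP_L = 2·L^(-1/2), the labor demand is L(w) = (30/w)^(2).
At w = 5: L = 36. At w = 15: L = 4.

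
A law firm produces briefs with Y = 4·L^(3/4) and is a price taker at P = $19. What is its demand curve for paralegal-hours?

L(w) = (57/w)^(4)

MP_L = (3/4)·4·L^(-1/4) = 3·L^(-1/4).
Setting P·MP_L = w: 57·L^(-1/4) = w.
Solving for L: L^(-1/4) = w/57, so L = (57/w)^(4).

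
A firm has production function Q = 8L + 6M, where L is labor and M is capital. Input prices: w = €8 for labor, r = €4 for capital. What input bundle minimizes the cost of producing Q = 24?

The inputs are perfect substitutes, so the firm uses whichever has the lower cost per unit of output.
Cost per unit of output via L is w/8 = 1; via M it is r/6 = 2/3. M is cheaper.
Producing Q = 24 with M alone: L = 0, M = 4.

L* = 0, M* = 4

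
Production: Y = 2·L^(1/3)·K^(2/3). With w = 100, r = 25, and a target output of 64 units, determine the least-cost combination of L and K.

Cost minimization requires the marginal rate of technical substitution to equal the input-price ratio: MP_L/MP_K = w/r.
Here MP_L/MP_K = (1/3)·(K/L)/(2/3) = 0.5·(K/L). Setting this equal to 100/25 = 4 gives K = 8L.
Substituting into Y = 64: 2·L^(1/3)·(8L)^(2/3) = 64.
Solving, L = 8 and K = 64.

L* = 8, K* = 64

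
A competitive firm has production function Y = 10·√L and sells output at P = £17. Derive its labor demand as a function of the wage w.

L(w) = 7225/w²

MP_L = (1/2)·10·L^(-1/2) = 5·L^(-1/2).
Setting P·MP_L = w: 85·L^(-1/2) = w.
Solving for L: L^(-1/2) = w/85, so L = (85/w)^(2).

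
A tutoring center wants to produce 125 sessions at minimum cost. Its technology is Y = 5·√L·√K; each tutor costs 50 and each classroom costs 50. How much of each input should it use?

L* = 25, K* = 25

Cost minimization requires the marginal rate of technical substitution to equal the input-price ratio: MP_L/MP_K = w/r.
Here MP_L/MP_K = (1/2)·(K/L)/(1/2) = (K/L). Setting this equal to 50/50 = 1 gives K = L.
Substituting into Y = 125: 5·L^(1/2)·(L)^(1/2) = 125.
Solving, L = 25 and K = 25.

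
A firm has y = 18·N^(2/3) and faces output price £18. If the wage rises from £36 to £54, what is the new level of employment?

From P·MP_N = w with MP_N = 12·N^(-1/3), the labor demand is N(w) = (216/w)^(3).
At w = 36: N = 216. At w = 54: N = 64.

N* = 64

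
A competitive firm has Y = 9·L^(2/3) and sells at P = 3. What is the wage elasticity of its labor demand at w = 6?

MP_L = (2/3)·9·L^(-1/3), so P·MP_L = w gives 18·L^(-1/3) = w.
Solving, L(w) = (18/w)^(3). This is a constant-elasticity form: L ∝ w^(−3), so ε = −3.

ε = -3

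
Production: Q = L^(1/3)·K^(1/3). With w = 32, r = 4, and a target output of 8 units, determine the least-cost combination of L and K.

L* = 8, K* = 64

Cost minimization requires the marginal rate of technical substitution to equal the input-price ratio: MP_L/MP_K = w/r.
Here MP_L/MP_K = (1/3)·(K/L)/(1/3) = (K/L). Setting this equal to 32/4 = 8 gives K = 8L.
Substituting into Q = 8: L^(1/3)·(8L)^(1/3) = 8.
Solving, L = 8 and K = 64.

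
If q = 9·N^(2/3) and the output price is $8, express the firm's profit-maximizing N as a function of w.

N(w) = 110592/w³

MP_N = (2/3)·9·N^(-1/3) = 6·N^(-1/3).
Setting P·MP_N = w: 48·N^(-1/3) = w.
Solving for N: N^(-1/3) = w/48, so N = (48/w)^(3).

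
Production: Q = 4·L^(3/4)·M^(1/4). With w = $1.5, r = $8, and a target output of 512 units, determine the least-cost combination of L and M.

L* = 256, M* = 16

Cost minimization requires the marginal rate of technical substitution to equal the input-price ratio: MP_L/MP_M = w/r.
Here MP_L/MP_M = (3/4)·(M/L)/(1/4) = 3·(M/L). Setting this equal to 1.5/8 = 0.1875 gives M = 0.0625L.
Substituting into Q = 512: 4·L^(3/4)·(0.0625L)^(1/4) = 512.
Solving, L = 256 and M = 16.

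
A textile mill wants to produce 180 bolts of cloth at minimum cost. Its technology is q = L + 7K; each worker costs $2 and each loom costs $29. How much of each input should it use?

L* = 180, K* = 0

The inputs are perfect substitutes, so the firm uses whichever has the lower cost per unit of output.
Cost per unit of output via L is 2; via K it is 29/7. L is cheaper.
Producing q = 180 with L alone: L = 180, K = 0.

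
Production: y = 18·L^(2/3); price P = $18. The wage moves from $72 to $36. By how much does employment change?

ΔL = 189

From P·MP_L = w with MP_L = 12·L^(-1/3), the labor demand is L(w) = (216/w)^(3).
At w = 72: L = 27. At w = 36: L = 216.
ΔL = 216 − 27 = 189.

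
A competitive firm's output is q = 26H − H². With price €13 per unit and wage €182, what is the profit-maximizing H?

H* = 6

The marginal product of H is MP_H = 26 − 2H.
A price-taking firm hires until the value of the marginal product equals the wage: P·MP_H = w, so 13·(26 − 2H) = 182.
Then 26 − 2H = 14, giving H = 6.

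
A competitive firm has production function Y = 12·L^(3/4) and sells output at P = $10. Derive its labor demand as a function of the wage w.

L(w) = (90/w)^(4)

MP_L = (3/4)·12·L^(-1/4) = 9·L^(-1/4).
Setting P·MP_L = w: 90·L^(-1/4) = w.
Solving for L: L^(-1/4) = w/90, so L = (90/w)^(4).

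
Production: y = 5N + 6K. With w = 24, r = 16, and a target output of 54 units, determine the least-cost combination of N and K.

N* = 0, K* = 9

The inputs are perfect substitutes, so the firm uses whichever has the lower cost per unit of output.
Cost per unit of output via N is w/5 = 4.8; via K it is r/6 = 8/3. K is cheaper.
Producing y = 54 with K alone: N = 0, K = 9.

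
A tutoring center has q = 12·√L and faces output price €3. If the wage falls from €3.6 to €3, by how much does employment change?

ΔL = 11

From P·MP_L = w with MP_L = 6·L^(-1/2), the labor demand is L(w) = (18/w)^(2).
At w = 3.6: L = 25. At w = 3: L = 36.
ΔL = 36 − 25 = 11.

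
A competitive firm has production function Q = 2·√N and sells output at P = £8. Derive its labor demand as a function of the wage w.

MP_N = (1/2)·2·N^(-1/2) = N^(-1/2).
Setting P·MP_N = w: 8·N^(-1/2) = w.
Solving for N: N^(-1/2) = w/8, so N = (8/w)^(2).

N(w) = 64/w²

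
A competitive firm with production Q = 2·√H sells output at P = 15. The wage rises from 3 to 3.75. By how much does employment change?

From P·MP_H = w with MP_H = H^(-1/2), the labor demand is H(w) = (15/w)^(2).
At w = 3: H = 25. At w = 3.75: H = 16.
ΔH = 16 − 25 = -9.

ΔH = -9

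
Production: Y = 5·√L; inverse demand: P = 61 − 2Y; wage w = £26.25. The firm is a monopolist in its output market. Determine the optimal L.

L* = 4

Marginal revenue from the inverse demand is MR = 61 − 4Y.
The marginal product is MP_L = 2.5·L^(-1/2).
A monopolist hires until marginal revenue product equals the wage: MR·MP_L = w.
At L, Y = 5·√L. Substituting and solving: (61 − 20·√L)·2.5·L^(-1/2) = 26.25 gives L = 4.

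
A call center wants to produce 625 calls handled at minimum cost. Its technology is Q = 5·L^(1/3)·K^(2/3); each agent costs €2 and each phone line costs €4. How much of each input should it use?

Cost minimization requires the marginal rate of technical substitution to equal the input-price ratio: MP_L/MP_K = w/r.
Here MP_L/MP_K = (1/3)·(K/L)/(2/3) = 0.5·(K/L). Setting this equal to 2/4 = 0.5 gives K = L.
Substituting into Q = 625: 5·L^(1/3)·(L)^(2/3) = 625.
Solving, L = 125 and K = 125.

L* = 125, K* = 125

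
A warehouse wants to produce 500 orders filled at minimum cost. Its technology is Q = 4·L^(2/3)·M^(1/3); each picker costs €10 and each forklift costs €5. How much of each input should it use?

L* = 125, M* = 125

Cost minimization requires the marginal rate of technical substitution to equal the input-price ratio: MP_L/MP_M = w/r.
Here MP_L/MP_M = (2/3)·(M/L)/(1/3) = 2·(M/L). Setting this equal to 10/5 = 2 gives M = L.
Substituting into Q = 500: 4·L^(2/3)·(L)^(1/3) = 500.
Solving, L = 125 and M = 125.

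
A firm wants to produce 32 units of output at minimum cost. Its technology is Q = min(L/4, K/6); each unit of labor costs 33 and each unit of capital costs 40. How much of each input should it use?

With a fixed-proportions technology, the cost-minimizing bundle uses no slack in either input: L/4 = K/6 = Q.
So L = 4·32 = 128 and K = 6·32 = 192.

L* = 128, K* = 192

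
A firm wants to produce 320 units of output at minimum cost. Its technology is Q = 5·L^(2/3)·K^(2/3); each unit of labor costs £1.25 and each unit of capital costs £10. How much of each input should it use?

Cost minimization requires the marginal rate of technical substitution to equal the input-price ratio: MP_L/MP_K = w/r.
Here MP_L/MP_K = (2/3)·(K/L)/(2/3) = (K/L). Setting this equal to 1.25/10 = 0.125 gives K = 0.125L.
Substituting into Q = 320: 5·L^(2/3)·(0.125L)^(2/3) = 320.
Solving, L = 64 and K = 8.

L* = 64, K* = 8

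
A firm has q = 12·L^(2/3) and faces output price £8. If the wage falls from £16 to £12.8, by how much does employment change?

From P·MP_L = w with MP_L = 8·L^(-1/3), the labor demand is L(w) = (64/w)^(3).
At w = 16: L = 64. At w = 12.8: L = 125.
ΔL = 125 − 64 = 61.

ΔL = 61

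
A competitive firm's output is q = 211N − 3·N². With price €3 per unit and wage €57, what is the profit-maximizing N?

N* = 32

The marginal product of N is MP_N = 211 − 6N.
A price-taking firm hires until the value of the marginal product equals the wage: P·MP_N = w, so 3·(211 − 6N) = 57.
Then 211 − 6N = 19, giving N = 32.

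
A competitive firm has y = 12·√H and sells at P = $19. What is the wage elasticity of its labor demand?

ε = -2

MP_H = (1/2)·12·H^(-1/2), so P·MP_H = w gives 114·H^(-1/2) = w.
Solving, H(w) = (114/w)^(2). This is a constant-elasticity form: H ∝ w^(−2), so ε = −2.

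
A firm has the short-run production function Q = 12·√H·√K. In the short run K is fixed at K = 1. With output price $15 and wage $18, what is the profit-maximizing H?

With K = 1, MP_H = (1/2)·12·H^(-1/2)·1^(1/2) = 6·H^(-1/2).
Profit maximization for a price taker requires P·MP_H = w: 15·6·H^(-1/2) = 18.
So H^(-1/2) = 0.2, which gives H = 25.

H* = 25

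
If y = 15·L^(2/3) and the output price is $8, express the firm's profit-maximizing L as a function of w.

L(w) = 512000/w³

MP_L = (2/3)·15·L^(-1/3) = 10·L^(-1/3).
Setting P·MP_L = w: 80·L^(-1/3) = w.
Solving for L: L^(-1/3) = w/80, so L = (80/w)^(3).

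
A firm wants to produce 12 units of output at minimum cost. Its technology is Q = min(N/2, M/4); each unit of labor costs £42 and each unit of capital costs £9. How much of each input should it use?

With a fixed-proportions technology, the cost-minimizing bundle uses no slack in either input: N/2 = M/4 = Q.
So N = 2·12 = 24 and M = 4·12 = 48.

N* = 24, M* = 48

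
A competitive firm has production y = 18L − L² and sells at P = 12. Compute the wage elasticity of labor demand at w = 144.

From P·MP_L = w with MP_L = 18 − 2L, labor demand is L(w) = (18 − w/12)/2.
dL/dw = −1/(24) = -1/24.
At w = 144, L = 3, so ε = (dL/dw)·(w/L) = (-1/24)·(144/3) = -2.

ε = -2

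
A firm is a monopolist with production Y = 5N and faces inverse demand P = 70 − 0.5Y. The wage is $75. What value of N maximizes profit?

N* = 11

Marginal revenue from the inverse demand is MR = 70 − Y.
The marginal product is MP_N = 5.
A monopolist hires until marginal revenue product equals the wage: MR·MP_N = w.
(70 − 5N)·5 = 75, so N = 11.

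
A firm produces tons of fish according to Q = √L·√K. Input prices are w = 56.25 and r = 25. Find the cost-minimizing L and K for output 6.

L* = 4, K* = 9

Cost minimization requires the marginal rate of technical substitution to equal the input-price ratio: MP_L/MP_K = w/r.
Here MP_L/MP_K = (1/2)·(K/L)/(1/2) = (K/L). Setting this equal to 56.25/25 = 2.25 gives K = 2.25L.
Substituting into Q = 6: L^(1/2)·(2.25L)^(1/2) = 6.
Solving, L = 4 and K = 9.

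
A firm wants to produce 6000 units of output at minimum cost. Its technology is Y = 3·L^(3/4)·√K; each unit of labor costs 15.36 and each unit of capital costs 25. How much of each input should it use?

L* = 625, K* = 256

Cost minimization requires the marginal rate of technical substitution to equal the input-price ratio: MP_L/MP_K = w/r.
Here MP_L/MP_K = (3/4)·(K/L)/(1/2) = 1.5·(K/L). Setting this equal to 15.36/25 = 0.6144 gives K = 0.4096L.
Substituting into Y = 6000: 3·L^(3/4)·(0.4096L)^(1/2) = 6000.
Solving, L = 625 and K = 256.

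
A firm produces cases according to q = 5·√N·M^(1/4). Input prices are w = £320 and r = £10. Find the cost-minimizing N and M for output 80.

Cost minimization requires the marginal rate of technical substitution to equal the input-price ratio: MP_N/MP_M = w/r.
Here MP_N/MP_M = (1/2)·(M/N)/(1/4) = 2·(M/N). Setting this equal to 320/10 = 32 gives M = 16N.
Substituting into q = 80: 5·N^(1/2)·(16N)^(1/4) = 80.
Solving, N = 16 and M = 256.

N* = 16, M* = 256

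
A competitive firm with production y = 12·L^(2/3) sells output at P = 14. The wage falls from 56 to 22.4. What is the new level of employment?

L* = 125

From P·MP_L = w with MP_L = 8·L^(-1/3), the labor demand is L(w) = (112/w)^(3).
At w = 56: L = 8. At w = 22.4: L = 125.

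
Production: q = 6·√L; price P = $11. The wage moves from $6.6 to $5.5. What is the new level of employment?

From P·MP_L = w with MP_L = 3·L^(-1/2), the labor demand is L(w) = (33/w)^(2).
At w = 6.6: L = 25. At w = 5.5: L = 36.

L* = 36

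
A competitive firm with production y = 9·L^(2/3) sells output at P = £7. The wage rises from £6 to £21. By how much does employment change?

ΔL = -335

From P·MP_L = w with MP_L = 6·L^(-1/3), the labor demand is L(w) = (42/w)^(3).
At w = 6: L = 343. At w = 21: L = 8.
ΔL = 8 − 343 = -335.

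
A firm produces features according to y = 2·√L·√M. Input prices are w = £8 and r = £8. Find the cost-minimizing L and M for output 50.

Cost minimization requires the marginal rate of technical substitution to equal the input-price ratio: MP_L/MP_M = w/r.
Here MP_L/MP_M = (1/2)·(M/L)/(1/2) = (M/L). Setting this equal to 8/8 = 1 gives M = L.
Substituting into y = 50: 2·L^(1/2)·(L)^(1/2) = 50.
Solving, L = 25 and M = 25.

L* = 25, M* = 25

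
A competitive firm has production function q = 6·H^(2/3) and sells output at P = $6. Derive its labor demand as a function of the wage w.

H(w) = 13824/w³

MP_H = (2/3)·6·H^(-1/3) = 4·H^(-1/3).
Setting P·MP_H = w: 24·H^(-1/3) = w.
Solving for H: H^(-1/3) = w/24, so H = (24/w)^(3).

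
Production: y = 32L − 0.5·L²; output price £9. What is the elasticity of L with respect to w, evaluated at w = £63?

ε = -0.28

From P·MP_L = w with MP_L = 32 − L, labor demand is L(w) = 32 − w/9.
dL/dw = −1/(9) = -1/9.
At w = 63, L = 25, so ε = (dL/dw)·(w/L) = (-1/9)·(63/25) = -0.28.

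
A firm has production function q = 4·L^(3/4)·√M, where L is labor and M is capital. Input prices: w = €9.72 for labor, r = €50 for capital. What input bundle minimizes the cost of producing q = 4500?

Cost minimization requires the marginal rate of technical substitution to equal the input-price ratio: MP_L/MP_M = w/r.
Here MP_L/MP_M = (3/4)·(M/L)/(1/2) = 1.5·(M/L). Setting this equal to 9.72/50 = 0.1944 gives M = 0.1296L.
Substituting into q = 4500: 4·L^(3/4)·(0.1296L)^(1/2) = 4500.
Solving, L = 625 and M = 81.

L* = 625, M* = 81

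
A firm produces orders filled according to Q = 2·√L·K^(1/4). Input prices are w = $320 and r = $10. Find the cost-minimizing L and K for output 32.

Cost minimization requires the marginal rate of technical substitution to equal the input-price ratio: MP_L/MP_K = w/r.
Here MP_L/MP_K = (1/2)·(K/L)/(1/4) = 2·(K/L). Setting this equal to 320/10 = 32 gives K = 16L.
Substituting into Q = 32: 2·L^(1/2)·(16L)^(1/4) = 32.
Solving, L = 16 and K = 256.

L* = 16, K* = 256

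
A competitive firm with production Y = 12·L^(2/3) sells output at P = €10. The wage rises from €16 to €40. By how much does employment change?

ΔL = -117

From P·MP_L = w with MP_L = 8·L^(-1/3), the labor demand is L(w) = (80/w)^(3).
At w = 16: L = 125. At w = 40: L = 8.
ΔL = 8 − 125 = -117.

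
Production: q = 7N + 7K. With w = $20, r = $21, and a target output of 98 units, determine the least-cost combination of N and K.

N* = 14, K* = 0

The inputs are perfect substitutes, so the firm uses whichever has the lower cost per unit of output.
Cost per unit of output via N is w/7 = 20/7; via K it is r/7 = 3. N is cheaper.
Producing q = 98 with N alone: N = 14, K = 0.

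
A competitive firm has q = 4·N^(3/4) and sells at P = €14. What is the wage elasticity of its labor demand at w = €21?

ε = -4

MP_N = (3/4)·4·N^(-1/4), so P·MP_N = w gives 42·N^(-1/4) = w.
Solving, N(w) = (42/w)^(4). This is a constant-elasticity form: N ∝ w^(−4), so ε = −4.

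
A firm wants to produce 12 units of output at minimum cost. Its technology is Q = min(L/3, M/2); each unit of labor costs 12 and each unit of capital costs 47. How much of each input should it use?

With a fixed-proportions technology, the cost-minimizing bundle uses no slack in either input: L/3 = M/2 = Q.
So L = 3·12 = 36 and M = 2·12 = 24.

L* = 36, M* = 24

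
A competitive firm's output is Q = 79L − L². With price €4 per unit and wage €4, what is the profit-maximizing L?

The marginal product of L is MP_L = 79 − 2L.
A price-taking firm hires until the value of the marginal product equals the wage: P·MP_L = w, so 4·(79 − 2L) = 4.
Then 79 − 2L = 1, giving L = 39.

L* = 39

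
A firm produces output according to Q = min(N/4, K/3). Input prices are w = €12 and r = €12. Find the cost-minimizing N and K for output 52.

N* = 208, K* = 156

With a fixed-proportions technology, the cost-minimizing bundle uses no slack in either input: N/4 = K/3 = Q.
So N = 4·52 = 208 and K = 3·52 = 156.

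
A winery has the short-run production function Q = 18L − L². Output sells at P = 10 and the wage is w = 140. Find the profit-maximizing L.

The marginal product of L is MP_L = 18 − 2L.
A price-taking firm hires until the value of the marginal product equals the wage: P·MP_L = w, so 10·(18 − 2L) = 140.
Then 18 − 2L = 14, giving L = 2.

L* = 2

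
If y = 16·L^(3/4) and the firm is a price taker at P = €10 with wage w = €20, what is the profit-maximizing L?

L* = 1296

MP_L = (3/4)·16·L^(-1/4) = 12·L^(-1/4).
Profit maximization for a price taker requires P·MP_L = w: 10·12·L^(-1/4) = 20.
So L^(-1/4) = 1/6, which gives L = 1296.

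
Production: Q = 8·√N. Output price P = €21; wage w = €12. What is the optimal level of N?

MP_N = (1/2)·8·N^(-1/2) = 4·N^(-1/2).
Profit maximization for a price taker requires P·MP_N = w: 21·4·N^(-1/2) = 12.
So N^(-1/2) = 1/7, which gives N = 49.

N* = 49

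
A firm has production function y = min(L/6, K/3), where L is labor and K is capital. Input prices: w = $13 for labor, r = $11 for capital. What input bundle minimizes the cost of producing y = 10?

L* = 60, K* = 30

With a fixed-proportions technology, the cost-minimizing bundle uses no slack in either input: L/6 = K/3 = y.
So L = 6·10 = 60 and K = 3·10 = 30.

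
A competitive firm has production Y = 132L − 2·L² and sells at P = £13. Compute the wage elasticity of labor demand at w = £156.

From P·MP_L = w with MP_L = 132 − 4L, labor demand is L(w) = (132 − w/13)/4.
dL/dw = −1/(52) = -1/52.
At w = 156, L = 30, so ε = (dL/dw)·(w/L) = (-1/52)·(156/30) = -0.1.

ε = -0.1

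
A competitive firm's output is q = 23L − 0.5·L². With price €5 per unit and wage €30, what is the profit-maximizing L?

L* = 17

The marginal product of L is MP_L = 23 − L.
A price-taking firm hires until the value of the marginal product equals the wage: P·MP_L = w, so 5·(23 − L) = 30.
Then 23 − L = 6, giving L = 17.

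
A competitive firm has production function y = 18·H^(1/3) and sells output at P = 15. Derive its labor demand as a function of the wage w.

MP_H = (1/3)·18·H^(-2/3) = 6·H^(-2/3).
Setting P·MP_H = w: 90·H^(-2/3) = w.
Solving for H: H^(-2/3) = w/90, so H = (90/w)^(3/2).

H(w) = (90/w)^(3/2)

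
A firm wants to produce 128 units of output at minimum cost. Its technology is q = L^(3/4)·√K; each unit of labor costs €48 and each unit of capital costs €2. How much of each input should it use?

Cost minimization requires the marginal rate of technical substitution to equal the input-price ratio: MP_L/MP_K = w/r.
Here MP_L/MP_K = (3/4)·(K/L)/(1/2) = 1.5·(K/L). Setting this equal to 48/2 = 24 gives K = 16L.
Substituting into q = 128: L^(3/4)·(16L)^(1/2) = 128.
Solving, L = 16 and K = 256.

L* = 16, K* = 256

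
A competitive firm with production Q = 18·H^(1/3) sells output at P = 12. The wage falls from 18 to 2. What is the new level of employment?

H* = 216

From P·MP_H = w with MP_H = 6·H^(-2/3), the labor demand is H(w) = (72/w)^(3/2).
At w = 18: H = 8. At w = 2: H = 216.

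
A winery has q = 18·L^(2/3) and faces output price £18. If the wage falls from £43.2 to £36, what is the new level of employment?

L* = 216

From P·MP_L = w with MP_L = 12·L^(-1/3), the labor demand is L(w) = (216/w)^(3).
At w = 43.2: L = 125. At w = 36: L = 216.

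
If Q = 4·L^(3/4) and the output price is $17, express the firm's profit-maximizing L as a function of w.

L(w) = 6765201/w^(4)

MP_L = (3/4)·4·L^(-1/4) = 3·L^(-1/4).
Setting P·MP_L = w: 51·L^(-1/4) = w.
Solving for L: L^(-1/4) = w/51, so L = (51/w)^(4).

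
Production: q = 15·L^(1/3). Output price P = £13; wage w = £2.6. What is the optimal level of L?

MP_L = (1/3)·15·L^(-2/3) = 5·L^(-2/3).
Profit maximization for a price taker requires P·MP_L = w: 13·5·L^(-2/3) = 2.6.
So L^(-2/3) = 0.04, which gives L = 125.

L* = 125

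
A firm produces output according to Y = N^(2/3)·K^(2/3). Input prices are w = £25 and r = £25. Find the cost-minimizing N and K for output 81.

Cost minimization requires the marginal rate of technical substitution to equal the input-price ratio: MP_N/MP_K = w/r.
Here MP_N/MP_K = (2/3)·(K/N)/(2/3) = (K/N). Setting this equal to 25/25 = 1 gives K = N.
Substituting into Y = 81: N^(2/3)·(N)^(2/3) = 81.
Solving, N = 27 and K = 27.

N* = 27, K* = 27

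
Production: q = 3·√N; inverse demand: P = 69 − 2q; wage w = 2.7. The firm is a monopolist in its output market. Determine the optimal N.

Marginal revenue from the inverse demand is MR = 69 − 4q.
The marginal product is MP_N = 1.5·N^(-1/2).
A monopolist hires until marginal revenue product equals the wage: MR·MP_N = w.
At N, q = 3·√N. Substituting and solving: (69 − 12·√N)·1.5·N^(-1/2) = 2.7 gives N = 25.

N* = 25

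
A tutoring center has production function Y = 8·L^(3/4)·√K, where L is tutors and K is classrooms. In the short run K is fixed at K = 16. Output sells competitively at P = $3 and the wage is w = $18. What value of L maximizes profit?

With K = 16, MP_L = (3/4)·8·L^(-1/4)·16^(1/2) = 24·L^(-1/4).
Profit maximization for a price taker requires P·MP_L = w: 3·24·L^(-1/4) = 18.
So L^(-1/4) = 0.25, which gives L = 256.

L* = 256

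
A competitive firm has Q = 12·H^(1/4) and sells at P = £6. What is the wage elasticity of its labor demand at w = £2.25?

ε = -4/3

MP_H = (1/4)·12·H^(-3/4), so P·MP_H = w gives 18·H^(-3/4) = w.
Solving, H(w) = (18/w)^(4/3). This is a constant-elasticity form: H ∝ w^(−4/3), so ε = −4/3.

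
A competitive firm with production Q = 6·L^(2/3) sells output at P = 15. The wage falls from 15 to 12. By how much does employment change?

From P·MP_L = w with MP_L = 4·L^(-1/3), the labor demand is L(w) = (60/w)^(3).
At w = 15: L = 64. At w = 12: L = 125.
ΔL = 125 − 64 = 61.

ΔL = 61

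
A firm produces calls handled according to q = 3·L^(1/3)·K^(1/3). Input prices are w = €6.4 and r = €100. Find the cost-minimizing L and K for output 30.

Cost minimization requires the marginal rate of technical substitution to equal the input-price ratio: MP_L/MP_K = w/r.
Here MP_L/MP_K = (1/3)·(K/L)/(1/3) = (K/L). Setting this equal to 6.4/100 = 0.064 gives K = 0.064L.
Substituting into q = 30: 3·L^(1/3)·(0.064L)^(1/3) = 30.
Solving, L = 125 and K = 8.

L* = 125, K* = 8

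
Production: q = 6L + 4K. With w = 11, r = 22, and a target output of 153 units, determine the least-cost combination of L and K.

The inputs are perfect substitutes, so the firm uses whichever has the lower cost per unit of output.
Cost per unit of output via L is w/6 = 11/6; via K it is r/4 = 5.5. L is cheaper.
Producing q = 153 with L alone: L = 25.5, K = 0.

L* = 25.5, K* = 0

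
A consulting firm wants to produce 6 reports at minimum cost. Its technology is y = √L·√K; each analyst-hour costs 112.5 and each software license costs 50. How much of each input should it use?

Cost minimization requires the marginal rate of technical substitution to equal the input-price ratio: MP_L/MP_K = w/r.
Here MP_L/MP_K = (1/2)·(K/L)/(1/2) = (K/L). Setting this equal to 112.5/50 = 2.25 gives K = 2.25L.
Substituting into y = 6: L^(1/2)·(2.25L)^(1/2) = 6.
Solving, L = 4 and K = 9.

L* = 4, K* = 9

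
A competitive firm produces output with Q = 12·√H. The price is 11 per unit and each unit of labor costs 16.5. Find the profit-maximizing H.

H* = 16

MP_H = (1/2)·12·H^(-1/2) = 6·H^(-1/2).
Profit maximization for a price taker requires P·MP_H = w: 11·6·H^(-1/2) = 16.5.
So H^(-1/2) = 0.25, which gives H = 16.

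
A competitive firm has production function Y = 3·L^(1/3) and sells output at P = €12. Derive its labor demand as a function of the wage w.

L(w) = (12/w)^(3/2)

MP_L = (1/3)·3·L^(-2/3) = L^(-2/3).
Setting P·MP_L = w: 12·L^(-2/3) = w.
Solving for L: L^(-2/3) = w/12, so L = (12/w)^(3/2).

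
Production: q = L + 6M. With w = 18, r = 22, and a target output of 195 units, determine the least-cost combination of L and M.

The inputs are perfect substitutes, so the firm uses whichever has the lower cost per unit of output.
Cost per unit of output via L is 18; via M it is 11/3. M is cheaper.
Producing q = 195 with M alone: L = 0, M = 32.5.

L* = 0, M* = 32.5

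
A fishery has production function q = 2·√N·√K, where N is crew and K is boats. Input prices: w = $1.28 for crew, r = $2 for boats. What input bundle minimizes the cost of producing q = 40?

Cost minimization requires the marginal rate of technical substitution to equal the input-price ratio: MP_N/MP_K = w/r.
Here MP_N/MP_K = (1/2)·(K/N)/(1/2) = (K/N). Setting this equal to 1.28/2 = 0.64 gives K = 0.64N.
Substituting into q = 40: 2·N^(1/2)·(0.64N)^(1/2) = 40.
Solving, N = 25 and K = 16.

N* = 25, K* = 16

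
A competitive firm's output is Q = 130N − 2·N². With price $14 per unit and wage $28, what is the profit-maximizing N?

The marginal product of N is MP_N = 130 − 4N.
A price-taking firm hires until the value of the marginal product equals the wage: P·MP_N = w, so 14·(130 − 4N) = 28.
Then 130 − 4N = 2, giving N = 32.

N* = 32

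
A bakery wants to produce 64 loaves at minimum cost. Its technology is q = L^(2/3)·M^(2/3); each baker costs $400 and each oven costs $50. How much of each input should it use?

Cost minimization requires the marginal rate of technical substitution to equal the input-price ratio: MP_L/MP_M = w/r.
Here MP_L/MP_M = (2/3)·(M/L)/(2/3) = (M/L). Setting this equal to 400/50 = 8 gives M = 8L.
Substituting into q = 64: L^(2/3)·(8L)^(2/3) = 64.
Solving, L = 8 and M = 64.

L* = 8, M* = 64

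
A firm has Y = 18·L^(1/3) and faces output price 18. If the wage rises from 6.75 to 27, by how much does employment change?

ΔL = -56

From P·MP_L = w with MP_L = 6·L^(-2/3), the labor demand is L(w) = (108/w)^(3/2).
At w = 6.75: L = 64. At w = 27: L = 8.
ΔL = 8 − 64 = -56.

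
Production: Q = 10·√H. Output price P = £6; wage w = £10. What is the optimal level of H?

MP_H = (1/2)·10·H^(-1/2) = 5·H^(-1/2).
Profit maximization for a price taker requires P·MP_H = w: 6·5·H^(-1/2) = 10.
So H^(-1/2) = 1/3, which gives H = 9.

H* = 9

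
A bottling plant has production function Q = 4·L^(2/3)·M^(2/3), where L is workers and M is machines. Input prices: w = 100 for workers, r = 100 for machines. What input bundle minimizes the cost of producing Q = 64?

Cost minimization requires the marginal rate of technical substitution to equal the input-price ratio: MP_L/MP_M = w/r.
Here MP_L/MP_M = (2/3)·(M/L)/(2/3) = (M/L). Setting this equal to 100/100 = 1 gives M = L.
Substituting into Q = 64: 4·L^(2/3)·(L)^(2/3) = 64.
Solving, L = 8 and M = 8.

L* = 8, M* = 8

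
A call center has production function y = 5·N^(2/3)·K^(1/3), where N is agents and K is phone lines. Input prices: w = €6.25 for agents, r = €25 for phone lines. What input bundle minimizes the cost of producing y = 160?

Cost minimization requires the marginal rate of technical substitution to equal the input-price ratio: MP_N/MP_K = w/r.
Here MP_N/MP_K = (2/3)·(K/N)/(1/3) = 2·(K/N). Setting this equal to 6.25/25 = 0.25 gives K = 0.125N.
Substituting into y = 160: 5·N^(2/3)·(0.125N)^(1/3) = 160.
Solving, N = 64 and K = 8.

N* = 64, K* = 8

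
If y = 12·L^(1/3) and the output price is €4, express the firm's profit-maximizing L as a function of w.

MP_L = (1/3)·12·L^(-2/3) = 4·L^(-2/3).
Setting P·MP_L = w: 16·L^(-2/3) = w.
Solving for L: L^(-2/3) = w/16, so L = (16/w)^(3/2).

L(w) = (16/w)^(3/2)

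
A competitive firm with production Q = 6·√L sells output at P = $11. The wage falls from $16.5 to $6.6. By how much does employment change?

From P·MP_L = w with MP_L = 3·L^(-1/2), the labor demand is L(w) = (33/w)^(2).
At w = 16.5: L = 4. At w = 6.6: L = 25.
ΔL = 25 − 4 = 21.

ΔL = 21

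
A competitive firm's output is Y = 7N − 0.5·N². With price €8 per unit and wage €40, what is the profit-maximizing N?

The marginal product of N is MP_N = 7 − N.
A price-taking firm hires until the value of the marginal product equals the wage: P·MP_N = w, so 8·(7 − N) = 40.
Then 7 − N = 5, giving N = 2.

N* = 2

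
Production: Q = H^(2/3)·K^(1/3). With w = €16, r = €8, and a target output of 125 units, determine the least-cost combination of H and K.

Cost minimization requires the marginal rate of technical substitution to equal the input-price ratio: MP_H/MP_K = w/r.
Here MP_H/MP_K = (2/3)·(K/H)/(1/3) = 2·(K/H). Setting this equal to 16/8 = 2 gives K = H.
Substituting into Q = 125: H^(2/3)·(H)^(1/3) = 125.
Solving, H = 125 and K = 125.

H* = 125, K* = 125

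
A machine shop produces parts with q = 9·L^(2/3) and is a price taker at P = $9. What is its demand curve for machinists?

MP_L = (2/3)·9·L^(-1/3) = 6·L^(-1/3).
Setting P·MP_L = w: 54·L^(-1/3) = w.
Solving for L: L^(-1/3) = w/54, so L = (54/w)^(3).

L(w) = 157464/w³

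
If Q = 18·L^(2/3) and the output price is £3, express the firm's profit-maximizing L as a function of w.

L(w) = 46656/w³

MP_L = (2/3)·18·L^(-1/3) = 12·L^(-1/3).
Setting P·MP_L = w: 36·L^(-1/3) = w.
Solving for L: L^(-1/3) = w/36, so L = (36/w)^(3).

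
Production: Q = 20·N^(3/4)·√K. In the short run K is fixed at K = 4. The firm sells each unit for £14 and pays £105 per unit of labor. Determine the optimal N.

N* = 256

With K = 4, MP_N = (3/4)·20·N^(-1/4)·4^(1/2) = 30·N^(-1/4).
Profit maximization for a price taker requires P·MP_N = w: 14·30·N^(-1/4) = 105.
So N^(-1/4) = 0.25, which gives N = 256.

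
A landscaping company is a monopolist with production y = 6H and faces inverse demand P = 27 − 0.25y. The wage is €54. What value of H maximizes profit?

Marginal revenue from the inverse demand is MR = 27 − 0.5y.
The marginal product is MP_H = 6.
A monopolist hires until marginal revenue product equals the wage: MR·MP_H = w.
(27 − 3H)·6 = 54, so H = 6.

H* = 6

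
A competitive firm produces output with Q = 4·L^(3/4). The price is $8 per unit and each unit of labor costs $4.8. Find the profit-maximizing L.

MP_L = (3/4)·4·L^(-1/4) = 3·L^(-1/4).
Profit maximization for a price taker requires P·MP_L = w: 8·3·L^(-1/4) = 4.8.
So L^(-1/4) = 0.2, which gives L = 625.

L* = 625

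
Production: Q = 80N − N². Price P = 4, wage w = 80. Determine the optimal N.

N* = 30

The marginal product of N is MP_N = 80 − 2N.
A price-taking firm hires until the value of the marginal product equals the wage: P·MP_N = w, so 4·(80 − 2N) = 80.
Then 80 − 2N = 20, giving N = 30.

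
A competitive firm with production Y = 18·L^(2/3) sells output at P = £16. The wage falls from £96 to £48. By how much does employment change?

From P·MP_L = w with MP_L = 12·L^(-1/3), the labor demand is L(w) = (192/w)^(3).
At w = 96: L = 8. At w = 48: L = 64.
ΔL = 64 − 8 = 56.

ΔL = 56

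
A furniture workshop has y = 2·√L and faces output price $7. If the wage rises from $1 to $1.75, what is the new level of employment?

From P·MP_L = w with MP_L = L^(-1/2), the labor demand is L(w) = (7/w)^(2).
At w = 1: L = 49. At w = 1.75: L = 16.

L* = 16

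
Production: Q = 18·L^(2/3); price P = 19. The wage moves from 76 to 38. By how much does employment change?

ΔL = 189

From P·MP_L = w with MP_L = 12·L^(-1/3), the labor demand is L(w) = (228/w)^(3).
At w = 76: L = 27. At w = 38: L = 216.
ΔL = 216 − 27 = 189.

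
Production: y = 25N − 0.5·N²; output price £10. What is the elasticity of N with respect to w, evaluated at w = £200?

ε = -4

From P·MP_N = w with MP_N = 25 − N, labor demand is N(w) = 25 − w/10.
dN/dw = −1/(10) = -0.1.
At w = 200, N = 5, so ε = (dN/dw)·(w/N) = (-0.1)·(200/5) = -4.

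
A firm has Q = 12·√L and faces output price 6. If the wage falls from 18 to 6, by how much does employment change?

ΔL = 32

From P·MP_L = w with MP_L = 6·L^(-1/2), the labor demand is L(w) = (36/w)^(2).
At w = 18: L = 4. At w = 6: L = 36.
ΔL = 36 − 4 = 32.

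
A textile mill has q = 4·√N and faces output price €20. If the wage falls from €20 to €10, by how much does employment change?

ΔN = 12

From P·MP_N = w with MP_N = 2·N^(-1/2), the labor demand is N(w) = (40/w)^(2).
At w = 20: N = 4. At w = 10: N = 16.
ΔN = 16 − 4 = 12.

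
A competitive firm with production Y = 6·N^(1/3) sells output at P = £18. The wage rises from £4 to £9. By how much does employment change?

From P·MP_N = w with MP_N = 2·N^(-2/3), the labor demand is N(w) = (36/w)^(3/2).
At w = 4: N = 27. At w = 9: N = 8.
ΔN = 8 − 27 = -19.

ΔN = -19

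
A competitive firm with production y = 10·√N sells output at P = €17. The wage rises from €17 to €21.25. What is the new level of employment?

From P·MP_N = w with MP_N = 5·N^(-1/2), the labor demand is N(w) = (85/w)^(2).
At w = 17: N = 25. At w = 21.25: N = 16.

N* = 16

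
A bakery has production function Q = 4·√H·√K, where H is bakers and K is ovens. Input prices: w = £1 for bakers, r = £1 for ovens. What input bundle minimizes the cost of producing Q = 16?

Cost minimization requires the marginal rate of technical substitution to equal the input-price ratio: MP_H/MP_K = w/r.
Here MP_H/MP_K = (1/2)·(K/H)/(1/2) = (K/H). Setting this equal to 1/1 = 1 gives K = H.
Substituting into Q = 16: 4·H^(1/2)·(H)^(1/2) = 16.
Solving, H = 4 and K = 4.

H* = 4, K* = 4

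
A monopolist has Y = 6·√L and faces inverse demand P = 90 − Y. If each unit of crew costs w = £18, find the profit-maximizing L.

L* = 25

Marginal revenue from the inverse demand is MR = 90 − 2Y.
The marginal product is MP_L = 3·L^(-1/2).
A monopolist hires until marginal revenue product equals the wage: MR·MP_L = w.
At L, Y = 6·√L. Substituting and solving: (90 − 12·√L)·3·L^(-1/2) = 18 gives L = 25.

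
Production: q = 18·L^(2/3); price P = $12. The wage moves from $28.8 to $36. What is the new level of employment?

From P·MP_L = w with MP_L = 12·L^(-1/3), the labor demand is L(w) = (144/w)^(3).
At w = 28.8: L = 125. At w = 36: L = 64.

L* = 64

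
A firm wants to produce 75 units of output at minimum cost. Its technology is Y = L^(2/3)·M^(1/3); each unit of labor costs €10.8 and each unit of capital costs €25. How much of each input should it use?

Cost minimization requires the marginal rate of technical substitution to equal the input-price ratio: MP_L/MP_M = w/r.
Here MP_L/MP_M = (2/3)·(M/L)/(1/3) = 2·(M/L). Setting this equal to 10.8/25 = 0.432 gives M = 0.216L.
Substituting into Y = 75: L^(2/3)·(0.216L)^(1/3) = 75.
Solving, L = 125 and M = 27.

L* = 125, M* = 27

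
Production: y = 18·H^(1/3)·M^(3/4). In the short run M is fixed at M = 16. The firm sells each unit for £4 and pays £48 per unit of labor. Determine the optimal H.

H* = 8

With M = 16, MP_H = (1/3)·18·H^(-2/3)·16^(3/4) = 48·H^(-2/3).
Profit maximization for a price taker requires P·MP_H = w: 4·48·H^(-2/3) = 48.
So H^(-2/3) = 0.25, which gives H = 8.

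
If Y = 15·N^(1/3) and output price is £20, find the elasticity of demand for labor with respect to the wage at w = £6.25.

MP_N = (1/3)·15·N^(-2/3), so P·MP_N = w gives 100·N^(-2/3) = w.
Solving, N(w) = (100/w)^(3/2). This is a constant-elasticity form: N ∝ w^(−3/2), so ε = −3/2.

ε = -1.5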